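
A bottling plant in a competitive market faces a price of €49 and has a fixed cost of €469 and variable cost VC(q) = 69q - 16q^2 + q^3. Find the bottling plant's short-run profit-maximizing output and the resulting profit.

Profit = -€69 at q = 10

AVC = 69 - 16q + q^2 has its minimum €5 at q = 8; price €49 clears that bar, so the firm operates.
With MC = 69 - 32q + 3q^2, P = MC on the upward-sloping part at q* = 10.
TR = 49·10 = 490. TC = 469 + 90 = 559. Profit = 490 − 559 = -€69.
By producing, the firm covers all variable cost plus €400 of fixed cost; shutting down would lose the full €469.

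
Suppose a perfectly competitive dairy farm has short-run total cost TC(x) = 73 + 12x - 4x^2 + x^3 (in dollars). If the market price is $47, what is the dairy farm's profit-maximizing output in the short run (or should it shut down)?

Strip out fixed cost: VC = 12x - 4x^2 + x^3. Then AVC = 12 - 4x + x^2 and MC = 12 - 8x + 3x^2.
AVC hits its minimum where MC = AVC, at x = 2, giving min AVC = 12 - 4·2 + 2^2 = $8.
P = $47 exceeds min AVC = $8, so the firm stays open.
Set P = MC: 47 = 12 - 8x + 3x^2 → -35 - 8x + 3x^2 = 0. The roots are x = -7/3 and x = 5; the profit-maximizing output is on the rising part of MC, so x* = 5.
Check: AVC at x = 5 is $17 ≤ P, so revenue covers variable cost.
Profit = P·x − TC = 47·5 − 158 = $77.

Produce at x = 5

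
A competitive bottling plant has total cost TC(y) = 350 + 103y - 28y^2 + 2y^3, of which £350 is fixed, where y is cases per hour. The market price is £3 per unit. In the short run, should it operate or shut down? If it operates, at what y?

Variable cost is VC = 103y - 28y^2 + 2y^3, so AVC = VC/y = 103 - 28y + 2y^2 and MC = dTC/dy = 103 - 56y + 6y^2.
The AVC parabola has its vertex at y = 28/4 = 7, where AVC = 103 - 28·7 + 2·7^2 = £5.
With P < min AVC (£3 < £5), every unit sold adds to the loss.
The firm minimizes its loss by shutting down and losing only its fixed cost of £350.

Shut down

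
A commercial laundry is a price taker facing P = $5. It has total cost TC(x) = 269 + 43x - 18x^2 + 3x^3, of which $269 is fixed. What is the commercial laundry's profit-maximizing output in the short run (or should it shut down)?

From TC, MC = TC'(x) = 43 - 36x + 9x^2 and AVC = VC/x = 43 - 18x + 3x^2.
AVC is minimized where dAVC/dx = -18 + 6x = 0, at x = 3; min AVC = 43 - 18·3 + 3·3^2 = $16.
Since P = $5 < min AVC = $16, price fails to cover variable cost at any output.
The firm minimizes its loss by shutting down and losing only its fixed cost of $269.

Shut down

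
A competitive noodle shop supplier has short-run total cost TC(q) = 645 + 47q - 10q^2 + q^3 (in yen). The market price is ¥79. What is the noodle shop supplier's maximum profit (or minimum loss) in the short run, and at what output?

AVC = 47 - 10q + q^2 has its minimum ¥22 at q = 5; price ¥79 clears that bar, so the firm operates.
MC = 47 - 20q + 3q^2. Setting P = MC and taking the root on the rising branch gives q* = 8.
TR = 79·8 = 632. TC = 645 + 248 = 893. Profit = 632 − 893 = -¥261.
By producing, the firm covers all variable cost plus ¥384 of fixed cost; shutting down would lose the full ¥645.

Profit = -¥261 at q = 8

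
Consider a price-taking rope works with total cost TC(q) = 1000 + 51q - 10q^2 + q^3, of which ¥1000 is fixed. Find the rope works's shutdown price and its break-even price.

Shutdown price = ¥26; break-even price = ¥151

Shutdown price = min AVC. AVC = 51 - 10q + q^2, with vertex at q = 5 and minimum ¥26.
ATC = 1000/q + 51 - 10q + q^2. Setting dATC/dq = −1000/q^2 − 10 + 2q = 0 gives q = 10 (since 2·10^3 − 10·10^2 = 1000).
min ATC = 1000/10 + 51 − 10·10 + 10^2 = ¥151. That is the break-even price.
Between these two prices the firm operates at a loss; above ¥151 it earns a profit.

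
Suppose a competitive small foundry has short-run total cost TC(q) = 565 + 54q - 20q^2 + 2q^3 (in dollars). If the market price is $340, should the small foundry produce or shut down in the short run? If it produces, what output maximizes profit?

Strip out fixed cost: VC = 54q - 20q^2 + 2q^3. Then AVC = 54 - 20q + 2q^2 and MC = 54 - 40q + 6q^2.
The AVC parabola has its vertex at q = 20/4 = 5, where AVC = 54 - 20·5 + 2·5^2 = $4.
Since P = $340 ≥ min AVC = $4, price covers variable cost and the firm should produce.
Set P = MC: 340 = 54 - 40q + 6q^2 → -286 - 40q + 6q^2 = 0. The roots are q = -13/3 and q = 11; the profit-maximizing output is on the rising part of MC, so q* = 11.
Check: AVC at q = 11 is $76 ≤ P, so revenue covers variable cost.
Profit = P·q − TC = 340·11 − 1401 = $2339.

Produce at q = 11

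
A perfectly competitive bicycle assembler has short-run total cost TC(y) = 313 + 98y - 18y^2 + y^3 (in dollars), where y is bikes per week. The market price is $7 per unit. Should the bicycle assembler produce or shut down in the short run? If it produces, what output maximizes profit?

Shut down

From TC, MC = TC'(y) = 98 - 36y + 3y^2 and AVC = VC/y = 98 - 18y + y^2.
AVC is minimized where dAVC/dy = -18 + 2y = 0, at y = 9; min AVC = 98 - 18·9 + 9^2 = $17.
P = $7 lies below min AVC = $17; no output level covers variable cost.
Shutting down limits the loss to fixed cost, $313.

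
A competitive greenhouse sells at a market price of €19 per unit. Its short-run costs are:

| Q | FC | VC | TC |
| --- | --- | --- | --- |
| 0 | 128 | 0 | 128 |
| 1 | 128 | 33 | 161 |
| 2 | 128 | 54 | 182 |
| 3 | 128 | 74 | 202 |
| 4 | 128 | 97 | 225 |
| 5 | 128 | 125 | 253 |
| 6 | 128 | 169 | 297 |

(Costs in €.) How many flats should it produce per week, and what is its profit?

Q = 0 (shut down); profit = -€128

Profit at each row (π = 19Q − TC): Q=0: -128; Q=1: -142; Q=2: -144; Q=3: -145; Q=4: -149; Q=5: -158; Q=6: -183.
Profit is highest at Q = 0. Equivalently, the lowest AVC in the table is 97/4 ≈ €24.25 at Q = 4, and P = €19 falls below it — price never covers variable cost, so the firm shuts down and loses only its fixed cost.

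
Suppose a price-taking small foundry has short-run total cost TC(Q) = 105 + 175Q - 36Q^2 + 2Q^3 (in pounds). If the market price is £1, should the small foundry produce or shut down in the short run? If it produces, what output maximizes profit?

Shut down

Strip out fixed cost: VC = 175Q - 36Q^2 + 2Q^3. Then AVC = 175 - 36Q + 2Q^2 and MC = 175 - 72Q + 6Q^2.
AVC is minimized where dAVC/dQ = -36 + 4Q = 0, at Q = 9; min AVC = 175 - 36·9 + 2·9^2 = £13.
Since P = £1 < min AVC = £13, price fails to cover variable cost at any output.
Shutting down limits the loss to fixed cost, £105.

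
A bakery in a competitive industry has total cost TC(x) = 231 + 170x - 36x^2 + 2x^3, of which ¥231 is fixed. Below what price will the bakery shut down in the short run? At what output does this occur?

¥8 per unit, at x = 9

The firm shuts down when price falls below the minimum of average variable cost. AVC = VC/x = 170 - 36x + 2x^2.
dAVC/dx = -36 + 4x = 0 gives x = 9. min AVC = 170 - 36·9 + 2·9^2 = 8.
The firm shuts down for any P below ¥8.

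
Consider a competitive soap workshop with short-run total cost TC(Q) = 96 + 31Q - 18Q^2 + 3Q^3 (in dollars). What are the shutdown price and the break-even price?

Shutdown price = $4; break-even price = $31

Shutdown price = min AVC. AVC = 31 - 18Q + 3Q^2, with vertex at Q = 3 and minimum $4.
ATC = 96/Q + 31 - 18Q + 3Q^2. Setting dATC/dQ = −96/Q^2 − 18 + 6Q = 0 gives Q = 4 (since 6·4^3 − 18·4^2 = 96).
min ATC = 96/4 + 31 − 18·4 + 3·4^2 = $31. That is the break-even price.
For $4 ≤ P < $31 the firm produces at a loss; below $4 it shuts down.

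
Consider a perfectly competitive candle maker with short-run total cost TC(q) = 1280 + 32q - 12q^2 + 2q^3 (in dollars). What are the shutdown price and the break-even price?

Shutdown price = min AVC. AVC = 32 - 12q + 2q^2, with vertex at q = 3 and minimum $14.
ATC = 1280/q + 32 - 12q + 2q^2. Setting dATC/dq = −1280/q^2 − 12 + 4q = 0 gives q = 8 (since 4·8^3 − 12·8^2 = 1280).
min ATC = 1280/8 + 32 − 12·8 + 2·8^2 = $224. That is the break-even price.
Between these two prices the firm operates at a loss; above $224 it earns a profit.

Shutdown price = $14; break-even price = $224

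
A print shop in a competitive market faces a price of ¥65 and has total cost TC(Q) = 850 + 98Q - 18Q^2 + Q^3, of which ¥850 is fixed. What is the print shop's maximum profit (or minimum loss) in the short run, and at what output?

Profit = -¥366 at Q = 11

AVC = 98 - 18Q + Q^2 has its minimum ¥17 at Q = 9; price ¥65 clears that bar, so the firm operates.
With MC = 98 - 36Q + 3Q^2, P = MC on the upward-sloping part at Q* = 11.
TR = 65·11 = 715. TC = 850 + 231 = 1081. Profit = 715 − 1081 = -¥366.
By producing, the firm covers all variable cost plus ¥484 of fixed cost; shutting down would lose the full ¥850.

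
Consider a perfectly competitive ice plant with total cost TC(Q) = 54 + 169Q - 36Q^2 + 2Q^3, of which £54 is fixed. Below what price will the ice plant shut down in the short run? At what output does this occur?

Short-run supply begins at min AVC. From VC = 169Q - 36Q^2 + 2Q^3, AVC = 169 - 36Q + 2Q^2.
At the minimum of AVC, MC = AVC. MC = 169 - 72Q + 6Q^2; setting MC = AVC gives 4Q^2 - 36Q = 0, so Q = 9. min AVC = 7.
The firm shuts down for any P below £7.

£7 per unit, at Q = 9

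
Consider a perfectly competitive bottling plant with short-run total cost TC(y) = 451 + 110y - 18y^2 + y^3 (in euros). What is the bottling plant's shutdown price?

Short-run supply begins at min AVC. From VC = 110y - 18y^2 + y^3, AVC = 110 - 18y + y^2.
At the minimum of AVC, MC = AVC. MC = 110 - 36y + 3y^2; setting MC = AVC gives 2y^2 - 18y = 0, so y = 9. min AVC = 29.
So the shutdown price is €29.

€29 per unit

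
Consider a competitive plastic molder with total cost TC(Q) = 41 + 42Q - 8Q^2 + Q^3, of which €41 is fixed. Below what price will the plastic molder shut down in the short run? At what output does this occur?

The shutdown price is the minimum of AVC. VC = 42Q - 8Q^2 + Q^3, so AVC = 42 - 8Q + Q^2.
dAVC/dQ = -8 + 2Q = 0 gives Q = 4. min AVC = 42 - 8·4 + 4^2 = 26.
For P < €26 the firm produces nothing.

€26 per unit, at Q = 4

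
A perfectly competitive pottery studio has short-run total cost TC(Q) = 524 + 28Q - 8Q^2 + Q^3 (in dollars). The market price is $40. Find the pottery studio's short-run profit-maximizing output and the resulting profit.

AVC = 28 - 8Q + Q^2 has its minimum $12 at Q = 4; price $40 clears that bar, so the firm operates.
MC = 28 - 16Q + 3Q^2. Setting P = MC and taking the root on the rising branch gives Q* = 6.
TR = 40·6 = 240. TC = 524 + 96 = 620. Profit = 240 − 620 = -$380.
That loss of $380 beats the $524 the firm would lose by shutting down; producing recovers $144 of fixed cost.

Profit = -$380 at Q = 6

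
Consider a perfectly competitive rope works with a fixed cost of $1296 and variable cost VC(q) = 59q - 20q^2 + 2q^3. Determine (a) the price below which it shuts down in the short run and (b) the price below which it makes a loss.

Shutdown price = $9; break-even price = $185

AVC = 59 - 20q + 2q^2; minimized at q = 5, giving min AVC = $9. That is the shutdown price.
ATC = 1296/q + 59 - 20q + 2q^2. Setting dATC/dq = −1296/q^2 − 20 + 4q = 0 gives q = 9 (since 4·9^3 − 20·9^2 = 1296).
min ATC = 1296/9 + 59 − 20·9 + 2·9^2 = $185. That is the break-even price.
Between these two prices the firm operates at a loss; above $185 it earns a profit.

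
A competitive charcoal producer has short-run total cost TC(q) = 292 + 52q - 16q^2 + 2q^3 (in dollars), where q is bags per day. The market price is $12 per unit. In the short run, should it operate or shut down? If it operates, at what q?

From TC, MC = TC'(q) = 52 - 32q + 6q^2 and AVC = VC/q = 52 - 16q + 2q^2.
AVC is minimized where dAVC/dq = -16 + 4q = 0, at q = 4; min AVC = 52 - 16·4 + 2·4^2 = $20.
P = $12 lies below min AVC = $20; no output level covers variable cost.
The firm minimizes its loss by shutting down and losing only its fixed cost of $292.

Shut down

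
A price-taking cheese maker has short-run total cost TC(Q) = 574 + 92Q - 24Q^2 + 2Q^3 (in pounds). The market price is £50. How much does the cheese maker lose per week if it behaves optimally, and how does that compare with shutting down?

AVC = 92 - 24Q + 2Q^2 has its minimum £20 at Q = 6; price £50 clears that bar, so the firm operates.
MC = 92 - 48Q + 6Q^2. Setting P = MC and taking the root on the rising branch gives Q* = 7.
TR = 50·7 = 350. TC = 574 + 154 = 728. Profit = 350 − 728 = -£378.
That loss of £378 beats the £574 the firm would lose by shutting down; producing recovers £196 of fixed cost.

Profit = -£378 at Q = 7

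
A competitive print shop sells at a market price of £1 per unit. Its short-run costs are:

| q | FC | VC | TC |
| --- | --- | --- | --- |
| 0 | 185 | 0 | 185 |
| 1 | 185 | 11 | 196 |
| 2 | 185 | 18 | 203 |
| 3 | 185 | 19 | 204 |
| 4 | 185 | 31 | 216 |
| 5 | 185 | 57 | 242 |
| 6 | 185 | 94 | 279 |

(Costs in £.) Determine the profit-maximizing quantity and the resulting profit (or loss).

q = 0 (shut down); profit = -£185

Profit at each row (π = 1q − TC): q=0: -185; q=1: -195; q=2: -201; q=3: -201; q=4: -212; q=5: -237; q=6: -273.
Profit is highest at q = 0. Equivalently, the lowest AVC in the table is 19/3 ≈ £6.33 at q = 3, and P = £1 falls below it — price never covers variable cost, so the firm shuts down and loses only its fixed cost.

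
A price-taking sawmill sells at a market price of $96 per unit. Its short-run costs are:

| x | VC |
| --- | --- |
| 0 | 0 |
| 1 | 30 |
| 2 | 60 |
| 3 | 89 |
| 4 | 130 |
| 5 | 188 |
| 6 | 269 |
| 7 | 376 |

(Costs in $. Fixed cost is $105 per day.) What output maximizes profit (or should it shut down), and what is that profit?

Compute π = P·x − TC at each output: x=0: -105; x=1: -39; x=2: 27; x=3: 94; x=4: 149; x=5: 187; x=6: 202; x=7: 191.
Profit is maximized at x = 6. AVC there is 269/6 = $44.83 ≤ P, so producing beats shutting down (which would give -$105).

x = 6; profit = $202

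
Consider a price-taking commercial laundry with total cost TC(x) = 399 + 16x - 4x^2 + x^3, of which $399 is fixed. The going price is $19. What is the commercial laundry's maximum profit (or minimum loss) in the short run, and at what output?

Profit = -$381 at x = 3

AVC = 16 - 4x + x^2 has its minimum $12 at x = 2; price $19 clears that bar, so the firm operates.
MC = 16 - 8x + 3x^2. Setting P = MC and taking the root on the rising branch gives x* = 3.
TR = 19·3 = 57. TC = 399 + 39 = 438. Profit = 57 − 438 = -$381.
That loss of $381 beats the $399 the firm would lose by shutting down; producing recovers $18 of fixed cost.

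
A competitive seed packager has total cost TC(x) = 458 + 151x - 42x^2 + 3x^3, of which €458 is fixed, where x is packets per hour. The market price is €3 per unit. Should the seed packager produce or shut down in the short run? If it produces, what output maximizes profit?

From TC, MC = TC'(x) = 151 - 84x + 9x^2 and AVC = VC/x = 151 - 42x + 3x^2.
The AVC parabola has its vertex at x = 42/6 = 7, where AVC = 151 - 42·7 + 3·7^2 = €4.
P = €3 lies below min AVC = €4; no output level covers variable cost.
The firm minimizes its loss by shutting down and losing only its fixed cost of €458.

Shut down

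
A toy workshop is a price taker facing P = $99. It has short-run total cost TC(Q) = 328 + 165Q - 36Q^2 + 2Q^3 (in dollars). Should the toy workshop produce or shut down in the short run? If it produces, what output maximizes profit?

Variable cost is VC = 165Q - 36Q^2 + 2Q^3, so AVC = VC/Q = 165 - 36Q + 2Q^2 and MC = dTC/dQ = 165 - 72Q + 6Q^2.
The AVC parabola has its vertex at Q = 36/4 = 9, where AVC = 165 - 36·9 + 2·9^2 = $3.
Since P = $99 ≥ min AVC = $3, price covers variable cost and the firm should produce.
Solving P = MC: 66 - 72Q + 6Q^2 = 0 ⇒ Q = 1 or 11. On the upward-sloping branch, Q* = 11.
Check: AVC at Q = 11 is $11 ≤ P, so revenue covers variable cost.
Profit = P·Q − TC = 99·11 − 449 = $640.

Produce at Q = 11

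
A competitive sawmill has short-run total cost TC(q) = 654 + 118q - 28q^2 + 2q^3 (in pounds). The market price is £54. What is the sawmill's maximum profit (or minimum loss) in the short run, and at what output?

Profit = -£398 at q = 8

AVC = 118 - 28q + 2q^2; min AVC = £20 at q = 7. Since P = £54 ≥ min AVC, the firm produces.
With MC = 118 - 56q + 6q^2, P = MC on the upward-sloping part at q* = 8.
TR = 54·8 = 432. TC = 654 + 176 = 830. Profit = 432 − 830 = -£398.
That loss of £398 beats the £654 the firm would lose by shutting down; producing recovers £256 of fixed cost.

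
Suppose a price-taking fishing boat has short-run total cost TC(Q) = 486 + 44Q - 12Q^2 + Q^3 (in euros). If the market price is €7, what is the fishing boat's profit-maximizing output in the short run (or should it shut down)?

Shut down

Variable cost is VC = 44Q - 12Q^2 + Q^3, so AVC = VC/Q = 44 - 12Q + Q^2 and MC = dTC/dQ = 44 - 24Q + 3Q^2.
AVC hits its minimum where MC = AVC, at Q = 6, giving min AVC = 44 - 12·6 + 6^2 = €8.
P = €7 lies below min AVC = €8; no output level covers variable cost.
The firm minimizes its loss by shutting down and losing only its fixed cost of €486.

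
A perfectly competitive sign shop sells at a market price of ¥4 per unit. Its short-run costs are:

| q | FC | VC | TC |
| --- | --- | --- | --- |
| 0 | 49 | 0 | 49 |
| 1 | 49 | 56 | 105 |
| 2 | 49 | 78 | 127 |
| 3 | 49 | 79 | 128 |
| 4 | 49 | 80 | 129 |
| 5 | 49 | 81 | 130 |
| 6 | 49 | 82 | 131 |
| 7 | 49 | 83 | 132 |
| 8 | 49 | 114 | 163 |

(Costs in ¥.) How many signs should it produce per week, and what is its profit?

Profit at each row (π = 4q − TC): q=0: -49; q=1: -101; q=2: -119; q=3: -116; q=4: -113; q=5: -110; q=6: -107; q=7: -104; q=8: -131.
Profit is highest at q = 0. Equivalently, the lowest AVC in the table is 83/7 ≈ ¥11.86 at q = 7, and P = ¥4 falls below it — price never covers variable cost, so the firm shuts down and loses only its fixed cost.

q = 0 (shut down); profit = -¥49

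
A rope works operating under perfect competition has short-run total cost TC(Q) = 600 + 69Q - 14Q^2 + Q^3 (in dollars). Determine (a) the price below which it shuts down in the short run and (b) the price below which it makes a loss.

Shutdown price = min AVC. AVC = 69 - 14Q + Q^2, with vertex at Q = 7 and minimum $20.
ATC = 600/Q + 69 - 14Q + Q^2. Setting dATC/dQ = −600/Q^2 − 14 + 2Q = 0 gives Q = 10 (since 2·10^3 − 14·10^2 = 600).
min ATC = 600/10 + 69 − 14·10 + 10^2 = $89. That is the break-even price.
Between these two prices the firm operates at a loss; above $89 it earns a profit.

Shutdown price = $20; break-even price = $89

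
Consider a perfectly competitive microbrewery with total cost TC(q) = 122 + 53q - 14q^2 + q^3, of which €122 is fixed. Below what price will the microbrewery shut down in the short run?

€4 per unit

Short-run supply begins at min AVC. From VC = 53q - 14q^2 + q^3, AVC = 53 - 14q + q^2.
dAVC/dq = -14 + 2q = 0 gives q = 7. min AVC = 53 - 14·7 + 7^2 = 4.
The firm shuts down for any P below €4.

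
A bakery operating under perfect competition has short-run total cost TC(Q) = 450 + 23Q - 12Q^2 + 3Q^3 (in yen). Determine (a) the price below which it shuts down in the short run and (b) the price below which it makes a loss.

Shutdown price = ¥11; break-even price = ¥128

AVC = 23 - 12Q + 3Q^2; minimized at Q = 2, giving min AVC = ¥11. That is the shutdown price.
ATC = 450/Q + 23 - 12Q + 3Q^2. Setting dATC/dQ = −450/Q^2 − 12 + 6Q = 0 gives Q = 5 (since 6·5^3 − 12·5^2 = 450).
min ATC = 450/5 + 23 − 12·5 + 3·5^2 = ¥128. That is the break-even price.
For ¥11 ≤ P < ¥128 the firm produces at a loss; below ¥11 it shuts down.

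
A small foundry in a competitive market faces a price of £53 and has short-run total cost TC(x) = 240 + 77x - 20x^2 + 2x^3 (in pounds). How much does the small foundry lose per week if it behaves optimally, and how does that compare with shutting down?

AVC = 77 - 20x + 2x^2 has its minimum £27 at x = 5; price £53 clears that bar, so the firm operates.
MC = 77 - 40x + 6x^2. Setting P = MC and taking the root on the rising branch gives x* = 6.
TR = 53·6 = 318. TC = 240 + 174 = 414. Profit = 318 − 414 = -£96.
By producing, the firm covers all variable cost plus £144 of fixed cost; shutting down would lose the full £240.

Profit = -£96 at x = 6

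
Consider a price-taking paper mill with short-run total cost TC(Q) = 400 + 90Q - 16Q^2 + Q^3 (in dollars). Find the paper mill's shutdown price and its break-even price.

AVC = 90 - 16Q + Q^2; minimized at Q = 8, giving min AVC = $26. That is the shutdown price.
ATC = 400/Q + 90 - 16Q + Q^2. Setting dATC/dQ = −400/Q^2 − 16 + 2Q = 0 gives Q = 10 (since 2·10^3 − 16·10^2 = 400).
min ATC = 400/10 + 90 − 16·10 + 10^2 = $70. That is the break-even price.
For $26 ≤ P < $70 the firm produces at a loss; below $26 it shuts down.

Shutdown price = $26; break-even price = $70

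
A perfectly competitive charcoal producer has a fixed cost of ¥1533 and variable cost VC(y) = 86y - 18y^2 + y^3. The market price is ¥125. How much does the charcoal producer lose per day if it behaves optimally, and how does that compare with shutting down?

Profit = -¥181 at y = 13

AVC = 86 - 18y + y^2 has its minimum ¥5 at y = 9; price ¥125 clears that bar, so the firm operates.
With MC = 86 - 36y + 3y^2, P = MC on the upward-sloping part at y* = 13.
TR = 125·13 = 1625. TC = 1533 + 273 = 1806. Profit = 1625 − 1806 = -¥181.
By producing, the firm covers all variable cost plus ¥1352 of fixed cost; shutting down would lose the full ¥1533.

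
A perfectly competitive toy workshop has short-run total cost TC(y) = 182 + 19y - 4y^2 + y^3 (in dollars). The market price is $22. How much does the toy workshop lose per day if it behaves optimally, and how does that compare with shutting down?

Profit = -$164 at y = 3

AVC = 19 - 4y + y^2 has its minimum $15 at y = 2; price $22 clears that bar, so the firm operates.
MC = 19 - 8y + 3y^2. Setting P = MC and taking the root on the rising branch gives y* = 3.
TR = 22·3 = 66. TC = 182 + 48 = 230. Profit = 66 − 230 = -$164.
Shutting down would mean losing the fixed cost of $182, so operating at a loss of $164 is better by $18.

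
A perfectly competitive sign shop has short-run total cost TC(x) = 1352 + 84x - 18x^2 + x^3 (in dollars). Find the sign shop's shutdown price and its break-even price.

Shutdown price = min AVC. AVC = 84 - 18x + x^2, with vertex at x = 9 and minimum $3.
ATC = 1352/x + 84 - 18x + x^2. Setting dATC/dx = −1352/x^2 − 18 + 2x = 0 gives x = 13 (since 2·13^3 − 18·13^2 = 1352).
min ATC = 1352/13 + 84 − 18·13 + 13^2 = $123. That is the break-even price.
Between these two prices the firm operates at a loss; above $123 it earns a profit.

Shutdown price = $3; break-even price = $123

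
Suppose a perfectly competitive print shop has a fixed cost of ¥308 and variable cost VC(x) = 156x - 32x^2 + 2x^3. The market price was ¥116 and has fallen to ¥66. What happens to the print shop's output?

MC = 156 - 64x + 6x^2; the shutdown threshold is min AVC = ¥28 (at x = 8).
At P = ¥116 ≥ min AVC, set P = MC on the rising branch: x = 10.
At P = ¥66 ≥ min AVC, set P = MC: x = 9. The firm stays open but cuts output.

Output falls from 10 to 9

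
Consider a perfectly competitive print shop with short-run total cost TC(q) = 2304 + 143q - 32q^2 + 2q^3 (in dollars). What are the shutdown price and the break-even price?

Shutdown price = $15; break-even price = $239

AVC = 143 - 32q + 2q^2; minimized at q = 8, giving min AVC = $15. That is the shutdown price.
ATC = 2304/q + 143 - 32q + 2q^2. Setting dATC/dq = −2304/q^2 − 32 + 4q = 0 gives q = 12 (since 4·12^3 − 32·12^2 = 2304).
min ATC = 2304/12 + 143 − 32·12 + 2·12^2 = $239. That is the break-even price.
Between these two prices the firm operates at a loss; above $239 it earns a profit.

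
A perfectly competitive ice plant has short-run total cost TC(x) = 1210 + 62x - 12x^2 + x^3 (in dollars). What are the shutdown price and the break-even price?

Shutdown price = min AVC. AVC = 62 - 12x + x^2, with vertex at x = 6 and minimum $26.
ATC = 1210/x + 62 - 12x + x^2. Setting dATC/dx = −1210/x^2 − 12 + 2x = 0 gives x = 11 (since 2·11^3 − 12·11^2 = 1210).
min ATC = 1210/11 + 62 − 12·11 + 11^2 = $161. That is the break-even price.
For $26 ≤ P < $161 the firm produces at a loss; below $26 it shuts down.

Shutdown price = $26; break-even price = $161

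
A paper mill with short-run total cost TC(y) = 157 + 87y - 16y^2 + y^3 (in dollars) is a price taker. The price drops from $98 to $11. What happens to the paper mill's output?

MC = 87 - 32y + 3y^2; the shutdown threshold is min AVC = $23 (at y = 8).
At P = $98 ≥ min AVC, set P = MC on the rising branch: y = 11.
At P = $11 < min AVC = $23, price no longer covers variable cost at any output, so the firm shuts down: y = 0.

Output falls from 11 to 0 (the firm shuts down)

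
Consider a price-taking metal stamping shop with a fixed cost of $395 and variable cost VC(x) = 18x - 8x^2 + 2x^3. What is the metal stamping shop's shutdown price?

The shutdown price is the minimum of AVC. VC = 18x - 8x^2 + 2x^3, so AVC = 18 - 8x + 2x^2.
dAVC/dx = -8 + 4x = 0 gives x = 2. min AVC = 18 - 8·2 + 2·2^2 = 10.
The firm shuts down for any P below $10.

$10 per unit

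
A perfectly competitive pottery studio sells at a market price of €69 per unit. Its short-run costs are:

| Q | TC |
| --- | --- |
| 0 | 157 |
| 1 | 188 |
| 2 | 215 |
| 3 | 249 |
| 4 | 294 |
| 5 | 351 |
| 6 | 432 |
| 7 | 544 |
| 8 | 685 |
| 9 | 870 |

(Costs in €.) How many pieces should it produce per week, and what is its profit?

Q = 5; profit = -€6

Compute π = P·Q − TC at each output: Q=0: -157; Q=1: -119; Q=2: -77; Q=3: -42; Q=4: -18; Q=5: -6; Q=6: -18; Q=7: -61; Q=8: -133; Q=9: -249.
Profit is maximized at Q = 5. AVC there is 194/5 = €38.80 ≤ P, so producing beats shutting down (which would give -€157).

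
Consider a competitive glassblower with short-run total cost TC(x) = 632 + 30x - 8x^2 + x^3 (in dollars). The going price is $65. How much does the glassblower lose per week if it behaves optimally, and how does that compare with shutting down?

AVC = 30 - 8x + x^2; min AVC = $14 at x = 4. Since P = $65 ≥ min AVC, the firm produces.
With MC = 30 - 16x + 3x^2, P = MC on the upward-sloping part at x* = 7.
TR = 65·7 = 455. TC = 632 + 161 = 793. Profit = 455 − 793 = -$338.
Shutting down would mean losing the fixed cost of $632, so operating at a loss of $338 is better by $294.

Profit = -$338 at x = 7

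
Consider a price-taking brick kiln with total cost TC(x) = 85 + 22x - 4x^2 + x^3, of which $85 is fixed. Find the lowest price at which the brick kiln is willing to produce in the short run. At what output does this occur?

Short-run supply begins at min AVC. From VC = 22x - 4x^2 + x^3, AVC = 22 - 4x + x^2.
At the minimum of AVC, MC = AVC. MC = 22 - 8x + 3x^2; setting MC = AVC gives 2x^2 - 4x = 0, so x = 2. min AVC = 18.
So the shutdown price is $18.

$18 per unit, at x = 2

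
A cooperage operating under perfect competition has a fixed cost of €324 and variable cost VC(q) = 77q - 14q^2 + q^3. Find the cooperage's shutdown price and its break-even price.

Shutdown price = min AVC. AVC = 77 - 14q + q^2, with vertex at q = 7 and minimum €28.
ATC = 324/q + 77 - 14q + q^2. Setting dATC/dq = −324/q^2 − 14 + 2q = 0 gives q = 9 (since 2·9^3 − 14·9^2 = 324).
min ATC = 324/9 + 77 − 14·9 + 9^2 = €68. That is the break-even price.
Between these two prices the firm operates at a loss; above €68 it earns a profit.

Shutdown price = €28; break-even price = €68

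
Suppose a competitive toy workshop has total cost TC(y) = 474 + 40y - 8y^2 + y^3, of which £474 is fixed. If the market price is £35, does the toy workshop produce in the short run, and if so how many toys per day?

Variable cost is VC = 40y - 8y^2 + y^3, so AVC = VC/y = 40 - 8y + y^2 and MC = dTC/dy = 40 - 16y + 3y^2.
AVC hits its minimum where MC = AVC, at y = 4, giving min AVC = 40 - 8·4 + 4^2 = £24.
P = £35 exceeds min AVC = £24, so the firm stays open.
Solving P = MC: 5 - 16y + 3y^2 = 0 ⇒ y = 1/3 or 5. On the upward-sloping branch, y* = 5.
Check: AVC at y = 5 is £25 ≤ P, so revenue covers variable cost.
Profit = P·y − TC = 35·5 − 599 = -£424, a loss, but smaller than the £474 fixed cost the firm would lose by shutting down.

Produce at y = 5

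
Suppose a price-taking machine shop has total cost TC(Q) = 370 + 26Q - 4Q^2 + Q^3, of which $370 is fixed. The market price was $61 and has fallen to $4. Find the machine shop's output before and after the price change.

AVC = 26 - 4Q + Q^2, minimized at Q = 2 where min AVC = $22. MC = 26 - 8Q + 3Q^2.
At P = $61 ≥ min AVC, set P = MC on the rising branch: Q = 5.
At P = $4 < min AVC = $22, price no longer covers variable cost at any output, so the firm shuts down: Q = 0.

Output falls from 5 to 0 (the firm shuts down)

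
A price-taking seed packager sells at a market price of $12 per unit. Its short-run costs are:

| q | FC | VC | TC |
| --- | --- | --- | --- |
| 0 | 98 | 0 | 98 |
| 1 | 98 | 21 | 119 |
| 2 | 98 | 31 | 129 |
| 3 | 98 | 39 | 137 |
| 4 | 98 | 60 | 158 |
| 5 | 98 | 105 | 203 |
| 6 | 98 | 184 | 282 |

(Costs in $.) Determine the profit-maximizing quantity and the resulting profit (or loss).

Tabulate TR − TC: q=0: -98; q=1: -107; q=2: -105; q=3: -101; q=4: -110; q=5: -143; q=6: -210.
Profit is highest at q = 0. Equivalently, the lowest AVC in the table is 39/3 ≈ $13 at q = 3, and P = $12 falls below it — price never covers variable cost, so the firm shuts down and loses only its fixed cost.

q = 0 (shut down); profit = -$98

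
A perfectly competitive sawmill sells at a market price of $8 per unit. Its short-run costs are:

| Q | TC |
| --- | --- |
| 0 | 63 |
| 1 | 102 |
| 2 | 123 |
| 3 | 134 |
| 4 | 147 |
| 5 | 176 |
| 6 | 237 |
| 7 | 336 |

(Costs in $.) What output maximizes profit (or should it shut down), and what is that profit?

Q = 0 (shut down); profit = -$63

Compute π = P·Q − TC at each output: Q=0: -63; Q=1: -94; Q=2: -107; Q=3: -110; Q=4: -115; Q=5: -136; Q=6: -189; Q=7: -280.
Profit is highest at Q = 0. Equivalently, the lowest AVC in the table is 84/4 ≈ $21 at Q = 4, and P = $8 falls below it — price never covers variable cost, so the firm shuts down and loses only its fixed cost.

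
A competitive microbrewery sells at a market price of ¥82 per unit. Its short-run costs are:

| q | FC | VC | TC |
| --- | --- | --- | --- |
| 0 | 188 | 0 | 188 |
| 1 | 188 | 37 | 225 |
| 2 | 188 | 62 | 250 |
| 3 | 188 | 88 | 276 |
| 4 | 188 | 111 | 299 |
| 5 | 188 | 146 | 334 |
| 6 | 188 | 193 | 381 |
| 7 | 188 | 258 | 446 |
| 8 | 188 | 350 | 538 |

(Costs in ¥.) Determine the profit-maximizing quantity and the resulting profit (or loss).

q = 7; profit = ¥128

Profit at each row (π = 82q − TC): q=0: -188; q=1: -143; q=2: -86; q=3: -30; q=4: 29; q=5: 76; q=6: 111; q=7: 128; q=8: 118.
Profit is maximized at q = 7. AVC there is 258/7 = ¥36.86 ≤ P, so producing beats shutting down (which would give -¥188).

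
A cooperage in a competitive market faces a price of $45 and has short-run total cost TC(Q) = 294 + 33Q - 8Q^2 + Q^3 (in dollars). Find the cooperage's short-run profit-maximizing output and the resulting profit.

Profit = -$150 at Q = 6

AVC = 33 - 8Q + Q^2; min AVC = $17 at Q = 4. Since P = $45 ≥ min AVC, the firm produces.
With MC = 33 - 16Q + 3Q^2, P = MC on the upward-sloping part at Q* = 6.
TR = 45·6 = 270. TC = 294 + 126 = 420. Profit = 270 − 420 = -$150.
Shutting down would mean losing the fixed cost of $294, so operating at a loss of $150 is better by $144.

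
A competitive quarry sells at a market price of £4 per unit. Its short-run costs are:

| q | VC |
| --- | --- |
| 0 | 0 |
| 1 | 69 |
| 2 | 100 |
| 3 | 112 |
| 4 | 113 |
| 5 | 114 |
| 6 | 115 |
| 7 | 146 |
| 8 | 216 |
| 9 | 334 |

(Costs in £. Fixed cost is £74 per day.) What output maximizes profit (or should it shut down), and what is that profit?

Compute π = P·q − TC at each output: q=0: -74; q=1: -139; q=2: -166; q=3: -174; q=4: -171; q=5: -168; q=6: -165; q=7: -192; q=8: -258; q=9: -372.
Profit is highest at q = 0. Equivalently, the lowest AVC in the table is 115/6 ≈ £19.17 at q = 6, and P = £4 falls below it — price never covers variable cost, so the firm shuts down and loses only its fixed cost.

q = 0 (shut down); profit = -£74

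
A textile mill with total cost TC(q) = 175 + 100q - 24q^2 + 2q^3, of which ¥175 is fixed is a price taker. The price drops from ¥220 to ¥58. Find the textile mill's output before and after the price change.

AVC = 100 - 24q + 2q^2, minimized at q = 6 where min AVC = ¥28. MC = 100 - 48q + 6q^2.
With P = ¥220 above the shutdown price, P = MC gives q = 10.
At P = ¥58 ≥ min AVC, set P = MC: q = 7. The firm stays open but cuts output.

Output falls from 10 to 7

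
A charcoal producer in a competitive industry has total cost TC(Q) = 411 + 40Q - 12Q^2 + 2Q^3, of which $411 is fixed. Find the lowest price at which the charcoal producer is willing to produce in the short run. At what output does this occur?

$22 per unit, at Q = 3

The shutdown price is the minimum of AVC. VC = 40Q - 12Q^2 + 2Q^3, so AVC = 40 - 12Q + 2Q^2.
dAVC/dQ = -12 + 4Q = 0 gives Q = 3. min AVC = 40 - 12·3 + 2·3^2 = 22.
So the shutdown price is $22.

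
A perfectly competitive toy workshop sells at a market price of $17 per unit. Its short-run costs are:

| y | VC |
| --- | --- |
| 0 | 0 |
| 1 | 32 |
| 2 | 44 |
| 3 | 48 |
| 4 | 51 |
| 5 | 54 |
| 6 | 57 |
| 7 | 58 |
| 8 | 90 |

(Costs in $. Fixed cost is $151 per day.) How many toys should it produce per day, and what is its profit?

Compute π = P·y − TC at each output: y=0: -151; y=1: -166; y=2: -161; y=3: -148; y=4: -134; y=5: -120; y=6: -106; y=7: -90; y=8: -105.
Profit is maximized at y = 7. AVC there is 58/7 = $8.29 ≤ P, so producing beats shutting down (which would give -$151).

y = 7; profit = -$90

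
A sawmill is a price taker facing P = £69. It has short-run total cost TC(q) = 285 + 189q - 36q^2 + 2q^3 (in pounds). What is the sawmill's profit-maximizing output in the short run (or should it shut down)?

Produce at q = 10

From TC, MC = TC'(q) = 189 - 72q + 6q^2 and AVC = VC/q = 189 - 36q + 2q^2.
AVC hits its minimum where MC = AVC, at q = 9, giving min AVC = 189 - 36·9 + 2·9^2 = £27.
P = £69 exceeds min AVC = £27, so the firm stays open.
Solving P = MC: 120 - 72q + 6q^2 = 0 ⇒ q = 2 or 10. On the upward-sloping branch, q* = 10.
Check: AVC at q = 10 is £29 ≤ P, so revenue covers variable cost.
Profit = P·q − TC = 69·10 − 575 = £115.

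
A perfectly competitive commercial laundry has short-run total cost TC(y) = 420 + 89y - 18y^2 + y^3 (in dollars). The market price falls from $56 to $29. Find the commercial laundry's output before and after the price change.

AVC = 89 - 18y + y^2, minimized at y = 9 where min AVC = $8. MC = 89 - 36y + 3y^2.
With P = $56 above the shutdown price, P = MC gives y = 11.
At P = $29 ≥ min AVC, set P = MC: y = 10. The firm stays open but cuts output.

Output falls from 11 to 10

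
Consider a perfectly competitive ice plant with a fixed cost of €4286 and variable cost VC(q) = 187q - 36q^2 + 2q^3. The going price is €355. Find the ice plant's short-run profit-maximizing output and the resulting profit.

AVC = 187 - 36q + 2q^2 has its minimum €25 at q = 9; price €355 clears that bar, so the firm operates.
MC = 187 - 72q + 6q^2. Setting P = MC and taking the root on the rising branch gives q* = 14.
TR = 355·14 = 4970. TC = 4286 + 1050 = 5336. Profit = 4970 − 5336 = -€366.
That loss of €366 beats the €4286 the firm would lose by shutting down; producing recovers €3920 of fixed cost.

Profit = -€366 at q = 14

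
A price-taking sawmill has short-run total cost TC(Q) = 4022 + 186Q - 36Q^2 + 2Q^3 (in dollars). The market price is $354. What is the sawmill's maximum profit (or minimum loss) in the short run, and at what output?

Profit = -$102 at Q = 14

AVC = 186 - 36Q + 2Q^2; min AVC = $24 at Q = 9. Since P = $354 ≥ min AVC, the firm produces.
MC = 186 - 72Q + 6Q^2. Setting P = MC and taking the root on the rising branch gives Q* = 14.
TR = 354·14 = 4956. TC = 4022 + 1036 = 5058. Profit = 4956 − 5058 = -$102.
That loss of $102 beats the $4022 the firm would lose by shutting down; producing recovers $3920 of fixed cost.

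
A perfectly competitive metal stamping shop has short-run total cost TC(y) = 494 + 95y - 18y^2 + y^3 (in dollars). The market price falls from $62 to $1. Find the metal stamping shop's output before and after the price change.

Output falls from 11 to 0 (the firm shuts down)

MC = 95 - 36y + 3y^2; the shutdown threshold is min AVC = $14 (at y = 9).
At P = $62 ≥ min AVC, set P = MC on the rising branch: y = 11.
At P = $1 < min AVC = $14, price no longer covers variable cost at any output, so the firm shuts down: y = 0.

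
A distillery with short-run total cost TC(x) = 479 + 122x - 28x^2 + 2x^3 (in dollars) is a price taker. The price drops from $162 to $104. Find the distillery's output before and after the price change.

Output falls from 10 to 9

MC = 122 - 56x + 6x^2; the shutdown threshold is min AVC = $24 (at x = 7).
At P = $162 ≥ min AVC, set P = MC on the rising branch: x = 10.
At P = $104 ≥ min AVC, set P = MC: x = 9. The firm stays open but cuts output.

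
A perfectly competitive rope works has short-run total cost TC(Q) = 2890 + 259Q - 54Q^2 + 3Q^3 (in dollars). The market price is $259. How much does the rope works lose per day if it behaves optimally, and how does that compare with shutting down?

Profit = -$298 at Q = 12

AVC = 259 - 54Q + 3Q^2; min AVC = $16 at Q = 9. Since P = $259 ≥ min AVC, the firm produces.
With MC = 259 - 108Q + 9Q^2, P = MC on the upward-sloping part at Q* = 12.
TR = 259·12 = 3108. TC = 2890 + 516 = 3406. Profit = 3108 − 3406 = -$298.
By producing, the firm covers all variable cost plus $2592 of fixed cost; shutting down would lose the full $2890.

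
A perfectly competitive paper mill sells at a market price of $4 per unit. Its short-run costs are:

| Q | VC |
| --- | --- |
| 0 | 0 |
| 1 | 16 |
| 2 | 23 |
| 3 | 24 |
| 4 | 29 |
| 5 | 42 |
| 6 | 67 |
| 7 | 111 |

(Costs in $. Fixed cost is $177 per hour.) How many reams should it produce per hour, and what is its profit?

Compute π = P·Q − TC at each output: Q=0: -177; Q=1: -189; Q=2: -192; Q=3: -189; Q=4: -190; Q=5: -199; Q=6: -220; Q=7: -260.
Profit is highest at Q = 0. Equivalently, the lowest AVC in the table is 29/4 ≈ $7.25 at Q = 4, and P = $4 falls below it — price never covers variable cost, so the firm shuts down and loses only its fixed cost.

Q = 0 (shut down); profit = -$177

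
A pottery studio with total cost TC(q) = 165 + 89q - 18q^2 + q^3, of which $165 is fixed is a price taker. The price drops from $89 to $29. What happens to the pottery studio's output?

Output falls from 12 to 10

MC = 89 - 36q + 3q^2; the shutdown threshold is min AVC = $8 (at q = 9).
With P = $89 above the shutdown price, P = MC gives q = 12.
At P = $29 ≥ min AVC, set P = MC: q = 10. The firm stays open but cuts output.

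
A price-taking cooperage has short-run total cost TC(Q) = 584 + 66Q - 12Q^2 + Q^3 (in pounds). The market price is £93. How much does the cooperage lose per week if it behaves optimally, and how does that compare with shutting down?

Profit = -£98 at Q = 9

AVC = 66 - 12Q + Q^2 has its minimum £30 at Q = 6; price £93 clears that bar, so the firm operates.
With MC = 66 - 24Q + 3Q^2, P = MC on the upward-sloping part at Q* = 9.
TR = 93·9 = 837. TC = 584 + 351 = 935. Profit = 837 − 935 = -£98.
Shutting down would mean losing the fixed cost of £584, so operating at a loss of £98 is better by £486.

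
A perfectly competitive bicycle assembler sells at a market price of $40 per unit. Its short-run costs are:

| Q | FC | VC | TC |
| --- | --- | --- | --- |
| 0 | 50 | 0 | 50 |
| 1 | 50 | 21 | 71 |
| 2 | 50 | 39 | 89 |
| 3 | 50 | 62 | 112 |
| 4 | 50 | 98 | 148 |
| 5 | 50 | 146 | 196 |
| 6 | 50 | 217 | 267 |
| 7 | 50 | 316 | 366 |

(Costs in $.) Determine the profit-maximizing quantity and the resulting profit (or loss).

Q = 4; profit = $12

Compute π = P·Q − TC at each output: Q=0: -50; Q=1: -31; Q=2: -9; Q=3: 8; Q=4: 12; Q=5: 4; Q=6: -27; Q=7: -86.
Profit is maximized at Q = 4. AVC there is 98/4 = $24.50 ≤ P, so producing beats shutting down (which would give -$50).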